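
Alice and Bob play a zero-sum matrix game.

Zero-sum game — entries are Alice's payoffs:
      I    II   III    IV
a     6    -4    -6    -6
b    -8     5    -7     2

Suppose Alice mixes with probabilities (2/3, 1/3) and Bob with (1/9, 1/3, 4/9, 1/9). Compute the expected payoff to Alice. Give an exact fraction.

Against (1/9, 1/3, 4/9, 1/9), each row's expected payoff is a: -4; b: -19/9.
Taking the (2/3, 1/3)-weighted average: (2/3)·(-4) + (1/3)·(-19/9) = -91/27.

-91/27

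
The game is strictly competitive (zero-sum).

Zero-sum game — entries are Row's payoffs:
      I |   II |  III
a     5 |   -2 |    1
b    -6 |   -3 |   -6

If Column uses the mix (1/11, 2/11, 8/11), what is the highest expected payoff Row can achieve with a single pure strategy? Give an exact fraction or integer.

a: (5)·(1/11) + (-2)·(2/11) + (1)·(8/11) = 9/11.
b: (-6)·(1/11) + (-3)·(2/11) + (-6)·(8/11) = -60/11.
The best pure response is a with expected payoff 9/11.

9/11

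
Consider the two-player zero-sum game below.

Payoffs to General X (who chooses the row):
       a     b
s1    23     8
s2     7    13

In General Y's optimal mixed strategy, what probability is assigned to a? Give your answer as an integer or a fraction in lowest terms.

Row minima are 8 and 7, so General X's maximin is 8; column maxima are 23 and 13, so General Y's minimax is 13. These differ, so the equilibrium is in mixed strategies.
Let General Y play a with probability q. General X is indifferent when 23q + 8(1−q) = 7q + 13(1−q), giving q = 5/21.

5/21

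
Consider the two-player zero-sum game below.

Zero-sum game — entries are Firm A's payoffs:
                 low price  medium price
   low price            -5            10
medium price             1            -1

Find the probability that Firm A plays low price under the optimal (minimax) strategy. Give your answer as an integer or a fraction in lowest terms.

2/17

Row minima are -5 and -1, so Firm A's maximin is -1; column maxima are 1 and 10, so Firm B's minimax is 1. These differ, so the equilibrium is in mixed strategies.
Let Firm A play low price with probability p. Firm B is indifferent when −5p + (1−p) = 10p − (1−p), giving p = 2/17.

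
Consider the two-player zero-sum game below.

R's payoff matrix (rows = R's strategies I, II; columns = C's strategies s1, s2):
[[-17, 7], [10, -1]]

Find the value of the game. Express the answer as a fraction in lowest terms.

53/35

Row minima are -17 and -1, so R's maximin is -1; column maxima are 10 and 7, so C's minimax is 7. These differ, so the equilibrium is in mixed strategies.
Let R play I with probability p. C is indifferent when −17p + 10(1−p) = 7p − (1−p), giving p = 11/35.
Let C play s1 with probability q. R is indifferent when −17q + 7(1−q) = 10q − (1−q), giving q = 8/35.
The value is -17·(8/35) + (7)·(27/35) = 53/35.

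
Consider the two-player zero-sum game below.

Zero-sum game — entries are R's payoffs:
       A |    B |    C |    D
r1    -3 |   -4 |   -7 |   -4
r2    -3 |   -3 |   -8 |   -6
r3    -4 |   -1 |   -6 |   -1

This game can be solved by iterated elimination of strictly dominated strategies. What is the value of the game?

Column D is strictly dominated by C for C (-7<-4, -8<-6, -6<-1); eliminate D.
Column B is strictly dominated by C for C (-7<-4, -8<-3, -6<-1); eliminate B.
Column A is strictly dominated by C for C (-7<-3, -8<-3, -6<-4); eliminate A.
Row r2 is strictly dominated by row r1 (-7>-8); eliminate r2.
Row r1 is strictly dominated by row r3 (-6>-7); eliminate r1.
Only (r3, C) remains, with payoff -6.

-6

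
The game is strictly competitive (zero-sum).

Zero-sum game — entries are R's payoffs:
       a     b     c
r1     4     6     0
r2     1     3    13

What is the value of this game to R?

13/4

Column b is strictly dominated by a for C (it gives R more in every row).
The remaining 2×2 game on (r1, r2) × (a, c) has no saddle point. Let R play r1 with probability p; indifference gives 4p + (1−p) = 13(1−p), so p = 3/4.
Similarly C's optimal q on a is 13/16, and the value is 4·(13/16) + (0)·(3/16) = 13/4.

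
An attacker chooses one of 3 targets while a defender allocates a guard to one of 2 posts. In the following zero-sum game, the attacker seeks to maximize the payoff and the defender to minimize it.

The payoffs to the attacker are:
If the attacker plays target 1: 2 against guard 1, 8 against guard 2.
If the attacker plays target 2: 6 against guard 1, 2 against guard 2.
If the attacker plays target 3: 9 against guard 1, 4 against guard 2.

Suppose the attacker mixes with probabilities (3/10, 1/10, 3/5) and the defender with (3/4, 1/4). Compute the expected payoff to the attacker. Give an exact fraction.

31/5

Against (3/4, 1/4), each row's expected payoff is target 1: 7/2; target 2: 5; target 3: 31/4.
Taking the (3/10, 1/10, 3/5)-weighted average: (3/10)·(7/2) + (1/10)·(5) + (3/5)·(31/4) = 31/5.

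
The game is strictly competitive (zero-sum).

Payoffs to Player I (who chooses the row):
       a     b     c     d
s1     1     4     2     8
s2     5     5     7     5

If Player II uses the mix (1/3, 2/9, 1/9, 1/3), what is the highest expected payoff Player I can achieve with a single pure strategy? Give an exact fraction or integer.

s1: (1)·(1/3) + (4)·(2/9) + (2)·(1/9) + (8)·(1/3) = 37/9.
s2: (5)·(1/3) + (5)·(2/9) + (7)·(1/9) + (5)·(1/3) = 47/9.
The best pure response is s2 with expected payoff 47/9.

47/9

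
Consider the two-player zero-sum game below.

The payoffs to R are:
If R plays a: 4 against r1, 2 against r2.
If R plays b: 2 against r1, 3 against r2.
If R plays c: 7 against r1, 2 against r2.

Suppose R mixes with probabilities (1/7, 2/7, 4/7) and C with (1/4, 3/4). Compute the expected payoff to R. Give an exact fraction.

Against (1/4, 3/4), each row's expected payoff is a: 5/2; b: 11/4; c: 13/4.
Taking the (1/7, 2/7, 4/7)-weighted average: (1/7)·(5/2) + (2/7)·(11/4) + (4/7)·(13/4) = 3.

3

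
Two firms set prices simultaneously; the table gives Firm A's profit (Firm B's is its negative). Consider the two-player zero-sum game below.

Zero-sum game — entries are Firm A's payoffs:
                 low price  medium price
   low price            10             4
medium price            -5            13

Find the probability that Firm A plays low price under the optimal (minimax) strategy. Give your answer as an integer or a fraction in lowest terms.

Row minima are 4 and -5, so Firm A's maximin is 4; column maxima are 10 and 13, so Firm B's minimax is 10. These differ, so the equilibrium is in mixed strategies.
Let Firm A play low price with probability p. Firm B is indifferent when 10p − 5(1−p) = 4p + 13(1−p), giving p = 3/4.

3/4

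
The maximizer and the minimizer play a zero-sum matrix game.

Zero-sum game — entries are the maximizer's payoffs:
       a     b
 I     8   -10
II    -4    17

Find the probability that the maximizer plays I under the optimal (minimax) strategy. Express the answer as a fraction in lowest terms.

Row minima are -10 and -4, so the maximizer's maximin is -4; column maxima are 8 and 17, so the minimizer's minimax is 8. These differ, so the equilibrium is in mixed strategies.
Let the maximizer play I with probability p. The minimizer is indifferent when 8p − 4(1−p) = −10p + 17(1−p), giving p = 7/13.

7/13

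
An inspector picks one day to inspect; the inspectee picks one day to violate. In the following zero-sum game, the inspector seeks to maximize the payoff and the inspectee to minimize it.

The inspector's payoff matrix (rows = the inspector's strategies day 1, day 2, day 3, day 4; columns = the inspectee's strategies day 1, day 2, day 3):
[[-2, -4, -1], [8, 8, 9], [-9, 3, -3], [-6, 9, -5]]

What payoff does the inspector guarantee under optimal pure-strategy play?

8

Row minima: -4, 8, -9, -6 → the inspector's maximin is 8.
Column maxima: 8, 9, 9 → the inspectee's minimax is 8.
They coincide at (day 2, day 1), so the value is 8.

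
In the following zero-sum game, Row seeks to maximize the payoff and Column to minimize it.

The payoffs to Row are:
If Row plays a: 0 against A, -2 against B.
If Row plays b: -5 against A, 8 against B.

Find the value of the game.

Row minima are -2 and -5, so Row's maximin is -2; column maxima are 0 and 8, so Column's minimax is 0. These differ, so the equilibrium is in mixed strategies.
Let Row play a with probability p. Column is indifferent when −5(1−p) = −2p + 8(1−p), giving p = 13/15.
Let Column play A with probability q. Row is indifferent when −2(1−q) = −5q + 8(1−q), giving q = 2/3.
The value is 0·(2/3) + (-2)·(1/3) = -2/3.

-2/3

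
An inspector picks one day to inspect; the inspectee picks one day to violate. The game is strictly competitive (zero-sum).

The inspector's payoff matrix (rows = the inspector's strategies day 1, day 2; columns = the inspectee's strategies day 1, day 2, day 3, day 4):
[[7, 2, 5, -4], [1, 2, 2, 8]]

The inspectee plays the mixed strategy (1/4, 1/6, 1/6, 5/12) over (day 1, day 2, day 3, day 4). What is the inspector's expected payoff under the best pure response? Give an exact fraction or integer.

17/4

day 1: (7)·(1/4) + (2)·(1/6) + (5)·(1/6) + (-4)·(5/12) = 5/4.
day 2: (1)·(1/4) + (2)·(1/6) + (2)·(1/6) + (8)·(5/12) = 17/4.
The best pure response is day 2 with expected payoff 17/4.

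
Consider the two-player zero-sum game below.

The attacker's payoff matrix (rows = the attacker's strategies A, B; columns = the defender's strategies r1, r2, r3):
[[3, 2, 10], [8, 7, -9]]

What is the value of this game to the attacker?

11/3

Column r1 is strictly dominated by r2 for the defender (it gives the attacker more in every row).
The remaining 2×2 game on (A, B) × (r2, r3) has no saddle point. Let the attacker play A with probability p; indifference gives 2p + 7(1−p) = 10p − 9(1−p), so p = 2/3.
Similarly the defender's optimal q on r2 is 19/24, and the value is 2·(19/24) + (10)·(5/24) = 11/3.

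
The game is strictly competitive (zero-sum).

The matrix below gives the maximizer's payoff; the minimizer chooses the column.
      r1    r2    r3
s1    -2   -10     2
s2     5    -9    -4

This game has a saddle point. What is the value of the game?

Row minima: -10, -9 → the maximizer's maximin is -9.
Column maxima: 5, -9, 2 → the minimizer's minimax is -9.
They coincide at (s2, r2), so the value is -9.

-9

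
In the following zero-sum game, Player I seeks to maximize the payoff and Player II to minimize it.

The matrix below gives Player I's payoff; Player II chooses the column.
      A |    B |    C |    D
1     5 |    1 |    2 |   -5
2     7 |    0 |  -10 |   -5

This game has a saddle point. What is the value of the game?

-5

Row minima: -5, -10 → Player I's maximin is -5.
Column maxima: 7, 1, 2, -5 → Player II's minimax is -5.
They coincide at (1, D), so the value is -5.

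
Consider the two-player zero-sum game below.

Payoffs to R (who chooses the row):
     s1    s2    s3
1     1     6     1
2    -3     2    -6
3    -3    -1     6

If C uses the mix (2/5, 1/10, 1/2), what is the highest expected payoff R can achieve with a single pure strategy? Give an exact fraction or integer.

1: (1)·(2/5) + (6)·(1/10) + (1)·(1/2) = 3/2.
2: (-3)·(2/5) + (2)·(1/10) + (-6)·(1/2) = -4.
3: (-3)·(2/5) + (-1)·(1/10) + (6)·(1/2) = 17/10.
The best pure response is 3 with expected payoff 17/10.

17/10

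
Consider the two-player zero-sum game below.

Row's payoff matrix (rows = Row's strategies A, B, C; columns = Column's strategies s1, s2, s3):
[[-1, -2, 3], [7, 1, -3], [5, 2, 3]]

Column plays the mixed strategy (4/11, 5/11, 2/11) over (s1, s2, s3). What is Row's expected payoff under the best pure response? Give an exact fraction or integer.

A: (-1)·(4/11) + (-2)·(5/11) + (3)·(2/11) = -8/11.
B: (7)·(4/11) + (1)·(5/11) + (-3)·(2/11) = 27/11.
C: (5)·(4/11) + (2)·(5/11) + (3)·(2/11) = 36/11.
The best pure response is C with expected payoff 36/11.

36/11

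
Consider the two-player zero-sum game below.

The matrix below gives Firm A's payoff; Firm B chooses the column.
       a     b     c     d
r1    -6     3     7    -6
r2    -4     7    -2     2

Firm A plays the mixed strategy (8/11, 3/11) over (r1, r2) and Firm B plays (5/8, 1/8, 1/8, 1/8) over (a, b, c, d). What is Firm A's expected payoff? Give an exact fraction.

-247/88

Against (5/8, 1/8, 1/8, 1/8), each row's expected payoff is r1: -13/4; r2: -13/8.
Taking the (8/11, 3/11)-weighted average: (8/11)·(-13/4) + (3/11)·(-13/8) = -247/88.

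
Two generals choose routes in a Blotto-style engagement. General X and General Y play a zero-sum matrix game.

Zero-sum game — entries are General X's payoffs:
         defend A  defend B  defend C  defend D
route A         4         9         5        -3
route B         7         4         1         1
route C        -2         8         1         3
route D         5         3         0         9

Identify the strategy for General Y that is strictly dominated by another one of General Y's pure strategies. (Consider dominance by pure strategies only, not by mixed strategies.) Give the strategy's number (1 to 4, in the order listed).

2

General Y prefers columns that give General X less. Compare defend B with defend C: 5 < 9, 1 < 4, 1 < 8, 0 < 3.
So defend C strictly dominates defend B for General Y; defend B is strictly dominated.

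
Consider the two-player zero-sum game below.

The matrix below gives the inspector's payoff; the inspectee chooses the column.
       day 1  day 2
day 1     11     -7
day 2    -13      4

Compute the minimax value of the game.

-47/35

Row minima are -7 and -13, so the inspector's maximin is -7; column maxima are 11 and 4, so the inspectee's minimax is 4. These differ, so the equilibrium is in mixed strategies.
Let the inspector play day 1 with probability p. The inspectee is indifferent when 11p − 13(1−p) = −7p + 4(1−p), giving p = 17/35.
Let the inspectee play day 1 with probability q. The inspector is indifferent when 11q − 7(1−q) = −13q + 4(1−q), giving q = 11/35.
The value is 11·(11/35) + (-7)·(24/35) = -47/35.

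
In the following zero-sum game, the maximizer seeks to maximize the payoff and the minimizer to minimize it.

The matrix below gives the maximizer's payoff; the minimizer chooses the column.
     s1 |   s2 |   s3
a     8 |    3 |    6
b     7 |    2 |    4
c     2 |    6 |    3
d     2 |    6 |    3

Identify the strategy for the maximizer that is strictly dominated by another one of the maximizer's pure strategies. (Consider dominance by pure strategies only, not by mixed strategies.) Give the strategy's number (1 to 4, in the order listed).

Compare b with a: 8 > 7, 3 > 2, 6 > 4.
So a strictly dominates b for the maximizer; b is strictly dominated.

2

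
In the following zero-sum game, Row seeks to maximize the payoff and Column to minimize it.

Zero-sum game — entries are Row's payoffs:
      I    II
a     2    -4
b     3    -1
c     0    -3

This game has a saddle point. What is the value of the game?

Row minima: -4, -1, -3 → Row's maximin is -1.
Column maxima: 3, -1 → Column's minimax is -1.
They coincide at (b, II), so the value is -1.

-1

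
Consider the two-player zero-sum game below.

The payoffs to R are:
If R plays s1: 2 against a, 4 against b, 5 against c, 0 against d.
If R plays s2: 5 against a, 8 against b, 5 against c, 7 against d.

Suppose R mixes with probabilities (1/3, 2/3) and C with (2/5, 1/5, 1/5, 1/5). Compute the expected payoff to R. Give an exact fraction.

Against (2/5, 1/5, 1/5, 1/5), each row's expected payoff is s1: 13/5; s2: 6.
Taking the (1/3, 2/3)-weighted average: (1/3)·(13/5) + (2/3)·(6) = 73/15.

73/15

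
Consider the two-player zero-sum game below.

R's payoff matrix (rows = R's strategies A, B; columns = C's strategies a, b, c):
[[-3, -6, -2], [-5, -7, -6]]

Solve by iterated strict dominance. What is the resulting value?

-6

Row B is strictly dominated by row A (-3>-5, -6>-7, -2>-6); eliminate B.
Column c is strictly dominated by a for C (-3<-2); eliminate c.
Column a is strictly dominated by b for C (-6<-3); eliminate a.
Only (A, b) remains, with payoff -6.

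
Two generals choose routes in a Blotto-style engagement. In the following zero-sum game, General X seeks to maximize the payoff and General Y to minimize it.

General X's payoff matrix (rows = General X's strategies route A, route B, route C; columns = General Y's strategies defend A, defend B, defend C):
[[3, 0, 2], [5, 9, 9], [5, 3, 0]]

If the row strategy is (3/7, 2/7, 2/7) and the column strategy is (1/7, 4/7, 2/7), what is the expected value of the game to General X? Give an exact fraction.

173/49

Against (1/7, 4/7, 2/7), each row's expected payoff is route A: 1; route B: 59/7; route C: 17/7.
Taking the (3/7, 2/7, 2/7)-weighted average: (3/7)·(1) + (2/7)·(59/7) + (2/7)·(17/7) = 173/49.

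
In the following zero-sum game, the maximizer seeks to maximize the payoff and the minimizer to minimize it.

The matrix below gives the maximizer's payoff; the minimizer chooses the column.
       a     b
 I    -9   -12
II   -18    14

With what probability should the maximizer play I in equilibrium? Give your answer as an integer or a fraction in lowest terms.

32/35

Row minima are -12 and -18, so the maximizer's maximin is -12; column maxima are -9 and 14, so the minimizer's minimax is -9. These differ, so the equilibrium is in mixed strategies.
Let the maximizer play I with probability p. The minimizer is indifferent when −9p − 18(1−p) = −12p + 14(1−p), giving p = 32/35.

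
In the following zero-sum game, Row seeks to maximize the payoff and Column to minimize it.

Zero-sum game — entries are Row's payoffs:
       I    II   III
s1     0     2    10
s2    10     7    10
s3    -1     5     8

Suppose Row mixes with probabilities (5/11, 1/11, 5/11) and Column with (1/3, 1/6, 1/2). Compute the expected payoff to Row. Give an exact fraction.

Against (1/3, 1/6, 1/2), each row's expected payoff is s1: 16/3; s2: 19/2; s3: 9/2.
Taking the (5/11, 1/11, 5/11)-weighted average: (5/11)·(16/3) + (1/11)·(19/2) + (5/11)·(9/2) = 16/3.

16/3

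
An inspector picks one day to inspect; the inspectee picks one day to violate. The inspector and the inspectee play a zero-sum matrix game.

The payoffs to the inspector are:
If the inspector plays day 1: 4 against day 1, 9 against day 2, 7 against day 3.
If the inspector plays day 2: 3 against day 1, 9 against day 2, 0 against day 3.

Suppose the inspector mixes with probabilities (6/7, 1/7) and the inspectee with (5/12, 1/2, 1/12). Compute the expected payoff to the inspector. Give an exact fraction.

185/28

Against (5/12, 1/2, 1/12), each row's expected payoff is day 1: 27/4; day 2: 23/4.
Taking the (6/7, 1/7)-weighted average: (6/7)·(27/4) + (1/7)·(23/4) = 185/28.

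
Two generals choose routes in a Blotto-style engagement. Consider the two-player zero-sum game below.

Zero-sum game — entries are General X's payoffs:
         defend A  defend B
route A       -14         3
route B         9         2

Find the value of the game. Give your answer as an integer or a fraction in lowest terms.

55/24

Row minima are -14 and 2, so General X's maximin is 2; column maxima are 9 and 3, so General Y's minimax is 3. These differ, so the equilibrium is in mixed strategies.
Let General X play route A with probability p. General Y is indifferent when −14p + 9(1−p) = 3p + 2(1−p), giving p = 7/24.
Let General Y play defend A with probability q. General X is indifferent when −14q + 3(1−q) = 9q + 2(1−q), giving q = 1/24.
The value is -14·(1/24) + (3)·(23/24) = 55/24.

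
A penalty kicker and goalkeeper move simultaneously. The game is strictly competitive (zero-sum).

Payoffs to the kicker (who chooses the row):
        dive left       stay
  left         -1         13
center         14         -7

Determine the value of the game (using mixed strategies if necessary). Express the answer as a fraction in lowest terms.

5

Row minima are -1 and -7, so the kicker's maximin is -1; column maxima are 14 and 13, so the goalkeeper's minimax is 13. These differ, so the equilibrium is in mixed strategies.
Let the kicker play left with probability p. The goalkeeper is indifferent when −p + 14(1−p) = 13p − 7(1−p), giving p = 3/5.
Let the goalkeeper play dive left with probability q. The kicker is indifferent when −q + 13(1−q) = 14q − 7(1−q), giving q = 4/7.
The value is -1·(4/7) + (13)·(3/7) = 5.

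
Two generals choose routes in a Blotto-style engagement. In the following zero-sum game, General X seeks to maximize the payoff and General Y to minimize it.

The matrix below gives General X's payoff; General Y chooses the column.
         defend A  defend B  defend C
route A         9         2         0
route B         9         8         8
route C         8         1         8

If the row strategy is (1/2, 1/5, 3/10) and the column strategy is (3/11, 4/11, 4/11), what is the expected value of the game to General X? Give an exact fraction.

Against (3/11, 4/11, 4/11), each row's expected payoff is route A: 35/11; route B: 91/11; route C: 60/11.
Taking the (1/2, 1/5, 3/10)-weighted average: (1/2)·(35/11) + (1/5)·(91/11) + (3/10)·(60/11) = 537/110.

537/110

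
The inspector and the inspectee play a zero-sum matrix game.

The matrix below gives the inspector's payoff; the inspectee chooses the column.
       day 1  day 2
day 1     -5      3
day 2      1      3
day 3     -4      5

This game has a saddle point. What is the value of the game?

Row minima: -5, 1, -4 → the inspector's maximin is 1.
Column maxima: 1, 5 → the inspectee's minimax is 1.
They coincide at (day 2, day 1), so the value is 1.

1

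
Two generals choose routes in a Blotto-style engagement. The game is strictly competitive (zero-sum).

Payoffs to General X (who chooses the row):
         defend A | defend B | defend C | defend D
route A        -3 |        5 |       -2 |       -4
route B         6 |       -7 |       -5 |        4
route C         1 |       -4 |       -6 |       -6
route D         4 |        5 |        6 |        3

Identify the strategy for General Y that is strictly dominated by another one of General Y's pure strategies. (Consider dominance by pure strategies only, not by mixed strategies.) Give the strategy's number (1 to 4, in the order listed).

General Y prefers columns that give General X less. Compare defend A with defend D: -4 < -3, 4 < 6, -6 < 1, 3 < 4.
So defend D strictly dominates defend A for General Y; defend A is strictly dominated.

1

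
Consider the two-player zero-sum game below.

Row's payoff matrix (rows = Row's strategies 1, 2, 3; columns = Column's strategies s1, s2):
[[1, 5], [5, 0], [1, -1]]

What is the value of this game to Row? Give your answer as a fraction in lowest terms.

Row 3 is strictly dominated by row 2, so Row never plays it.
The remaining 2×2 game on (1, 2) × (s1, s2) has no saddle point. Let Row play 1 with probability p; indifference gives p + 5(1−p) = 5p, so p = 5/9.
Similarly Column's optimal q on s1 is 5/9, and the value is 1·(5/9) + (5)·(4/9) = 25/9.

25/9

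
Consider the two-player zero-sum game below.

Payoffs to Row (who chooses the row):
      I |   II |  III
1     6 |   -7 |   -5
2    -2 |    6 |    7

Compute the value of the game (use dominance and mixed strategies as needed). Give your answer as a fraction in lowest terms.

22/21

Column III is strictly dominated by II for Column (it gives Row more in every row).
The remaining 2×2 game on (1, 2) × (I, II) has no saddle point. Let Row play 1 with probability p; indifference gives 6p − 2(1−p) = −7p + 6(1−p), so p = 8/21.
Similarly Column's optimal q on I is 13/21, and the value is 6·(13/21) + (-7)·(8/21) = 22/21.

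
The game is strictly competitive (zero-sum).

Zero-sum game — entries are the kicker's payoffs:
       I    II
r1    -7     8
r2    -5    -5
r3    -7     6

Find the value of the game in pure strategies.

-5

Row minima: -7, -5, -7 → the kicker's maximin is -5.
Column maxima: -5, 8 → the goalkeeper's minimax is -5.
They coincide at (r2, I), so the value is -5.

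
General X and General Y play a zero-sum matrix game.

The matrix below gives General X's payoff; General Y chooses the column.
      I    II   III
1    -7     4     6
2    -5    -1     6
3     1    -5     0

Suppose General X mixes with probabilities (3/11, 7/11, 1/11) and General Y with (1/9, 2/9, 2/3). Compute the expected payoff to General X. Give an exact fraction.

305/99

Against (1/9, 2/9, 2/3), each row's expected payoff is 1: 37/9; 2: 29/9; 3: -1.
Taking the (3/11, 7/11, 1/11)-weighted average: (3/11)·(37/9) + (7/11)·(29/9) + (1/11)·(-1) = 305/99.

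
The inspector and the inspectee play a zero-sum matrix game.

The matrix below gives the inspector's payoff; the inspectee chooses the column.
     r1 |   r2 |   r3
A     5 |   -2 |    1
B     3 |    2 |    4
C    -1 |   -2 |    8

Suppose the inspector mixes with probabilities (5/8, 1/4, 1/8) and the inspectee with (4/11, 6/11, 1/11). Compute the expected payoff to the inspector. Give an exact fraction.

Against (4/11, 6/11, 1/11), each row's expected payoff is A: 9/11; B: 28/11; C: -8/11.
Taking the (5/8, 1/4, 1/8)-weighted average: (5/8)·(9/11) + (1/4)·(28/11) + (1/8)·(-8/11) = 93/88.

93/88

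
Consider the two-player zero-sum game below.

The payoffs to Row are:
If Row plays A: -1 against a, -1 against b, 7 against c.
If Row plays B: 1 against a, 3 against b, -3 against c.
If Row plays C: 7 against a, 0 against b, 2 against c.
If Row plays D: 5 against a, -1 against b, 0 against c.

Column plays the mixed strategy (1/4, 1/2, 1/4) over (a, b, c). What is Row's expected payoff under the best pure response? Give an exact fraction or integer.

9/4

A: (-1)·(1/4) + (-1)·(1/2) + (7)·(1/4) = 1.
B: (1)·(1/4) + (3)·(1/2) + (-3)·(1/4) = 1.
C: (7)·(1/4) + (0)·(1/2) + (2)·(1/4) = 9/4.
D: (5)·(1/4) + (-1)·(1/2) + (0)·(1/4) = 3/4.
The best pure response is C with expected payoff 9/4.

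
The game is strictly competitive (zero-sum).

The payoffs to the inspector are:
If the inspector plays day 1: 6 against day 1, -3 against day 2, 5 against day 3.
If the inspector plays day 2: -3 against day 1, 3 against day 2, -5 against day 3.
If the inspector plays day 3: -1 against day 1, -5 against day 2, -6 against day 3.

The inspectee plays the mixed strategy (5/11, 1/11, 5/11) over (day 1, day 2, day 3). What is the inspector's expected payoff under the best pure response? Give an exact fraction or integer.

52/11

day 1: (6)·(5/11) + (-3)·(1/11) + (5)·(5/11) = 52/11.
day 2: (-3)·(5/11) + (3)·(1/11) + (-5)·(5/11) = -37/11.
day 3: (-1)·(5/11) + (-5)·(1/11) + (-6)·(5/11) = -40/11.
The best pure response is day 1 with expected payoff 52/11.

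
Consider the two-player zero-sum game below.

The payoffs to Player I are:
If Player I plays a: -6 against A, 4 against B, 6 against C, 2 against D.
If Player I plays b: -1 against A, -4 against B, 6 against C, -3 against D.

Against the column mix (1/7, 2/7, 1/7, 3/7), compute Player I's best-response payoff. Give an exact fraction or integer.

2

a: (-6)·(1/7) + (4)·(2/7) + (6)·(1/7) + (2)·(3/7) = 2.
b: (-1)·(1/7) + (-4)·(2/7) + (6)·(1/7) + (-3)·(3/7) = -12/7.
The best pure response is a with expected payoff 2.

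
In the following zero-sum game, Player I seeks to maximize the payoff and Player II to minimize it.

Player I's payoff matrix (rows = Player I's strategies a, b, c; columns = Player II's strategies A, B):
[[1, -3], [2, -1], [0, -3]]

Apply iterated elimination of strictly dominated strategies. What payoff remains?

Row c is strictly dominated by row b (2>0, -1>-3); eliminate c.
Row a is strictly dominated by row b (2>1, -1>-3); eliminate a.
Column A is strictly dominated by B for Player II (-1<2); eliminate A.
Only (b, B) remains, with payoff -1.

-1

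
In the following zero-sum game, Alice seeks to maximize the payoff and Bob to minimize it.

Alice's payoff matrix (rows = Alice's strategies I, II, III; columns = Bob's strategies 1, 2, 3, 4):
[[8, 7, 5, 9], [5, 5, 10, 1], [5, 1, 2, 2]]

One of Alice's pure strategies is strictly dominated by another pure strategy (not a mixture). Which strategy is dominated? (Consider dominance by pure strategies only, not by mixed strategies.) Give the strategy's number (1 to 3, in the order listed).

Compare III with I: 8 > 5, 7 > 1, 5 > 2, 9 > 2.
So I strictly dominates III for Alice; III is strictly dominated.

3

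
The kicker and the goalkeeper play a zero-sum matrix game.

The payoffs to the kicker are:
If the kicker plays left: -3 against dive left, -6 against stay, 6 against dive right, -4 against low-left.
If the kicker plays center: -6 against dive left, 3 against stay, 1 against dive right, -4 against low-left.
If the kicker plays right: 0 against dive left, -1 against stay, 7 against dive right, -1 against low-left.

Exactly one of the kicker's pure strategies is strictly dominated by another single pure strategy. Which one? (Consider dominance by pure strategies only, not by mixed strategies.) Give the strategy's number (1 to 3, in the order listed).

1

Compare left with right: 0 > -3, -1 > -6, 7 > 6, -1 > -4.
So right strictly dominates left for the kicker; left is strictly dominated.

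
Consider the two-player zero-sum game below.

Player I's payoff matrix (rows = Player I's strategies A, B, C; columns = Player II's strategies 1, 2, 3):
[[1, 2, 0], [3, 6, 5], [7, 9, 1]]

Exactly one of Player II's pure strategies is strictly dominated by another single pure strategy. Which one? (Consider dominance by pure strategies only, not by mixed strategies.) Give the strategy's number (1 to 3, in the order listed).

Player II prefers columns that give Player I less. Compare 2 with 1: 1 < 2, 3 < 6, 7 < 9.
So 1 strictly dominates 2 for Player II; 2 is strictly dominated.

2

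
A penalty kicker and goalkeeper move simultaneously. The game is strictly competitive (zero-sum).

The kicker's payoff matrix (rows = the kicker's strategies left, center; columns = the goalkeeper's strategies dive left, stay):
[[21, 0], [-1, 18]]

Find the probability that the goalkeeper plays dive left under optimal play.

Row minima are 0 and -1, so the kicker's maximin is 0; column maxima are 21 and 18, so the goalkeeper's minimax is 18. These differ, so the equilibrium is in mixed strategies.
Let the goalkeeper play dive left with probability q. The kicker is indifferent when 21q = −q + 18(1−q), giving q = 9/20.

9/20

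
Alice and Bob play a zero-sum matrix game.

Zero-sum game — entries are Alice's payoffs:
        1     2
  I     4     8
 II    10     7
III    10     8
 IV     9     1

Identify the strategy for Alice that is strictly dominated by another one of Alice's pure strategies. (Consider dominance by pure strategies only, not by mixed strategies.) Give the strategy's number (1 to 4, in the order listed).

Compare IV with II: 10 > 9, 7 > 1.
So II strictly dominates IV for Alice; IV is strictly dominated.

4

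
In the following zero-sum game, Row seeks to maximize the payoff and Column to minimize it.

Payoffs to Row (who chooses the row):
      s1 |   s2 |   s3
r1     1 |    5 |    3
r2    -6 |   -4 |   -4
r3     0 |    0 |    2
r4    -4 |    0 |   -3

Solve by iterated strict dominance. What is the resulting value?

1

Row r3 is strictly dominated by row r1 (1>0, 5>0, 3>2); eliminate r3.
Row r4 is strictly dominated by row r1 (1>-4, 5>0, 3>-3); eliminate r4.
Column s3 is strictly dominated by s1 for Column (1<3, -6<-4); eliminate s3.
Row r2 is strictly dominated by row r1 (1>-6, 5>-4); eliminate r2.
Column s2 is strictly dominated by s1 for Column (1<5); eliminate s2.
Only (r1, s1) remains, with payoff 1.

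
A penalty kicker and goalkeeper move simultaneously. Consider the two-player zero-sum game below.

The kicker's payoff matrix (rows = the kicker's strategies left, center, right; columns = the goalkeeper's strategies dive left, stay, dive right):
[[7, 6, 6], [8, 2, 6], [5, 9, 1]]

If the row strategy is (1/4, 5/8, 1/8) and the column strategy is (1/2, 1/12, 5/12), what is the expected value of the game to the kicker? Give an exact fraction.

25/4

Against (1/2, 1/12, 5/12), each row's expected payoff is left: 13/2; center: 20/3; right: 11/3.
Taking the (1/4, 5/8, 1/8)-weighted average: (1/4)·(13/2) + (5/8)·(20/3) + (1/8)·(11/3) = 25/4.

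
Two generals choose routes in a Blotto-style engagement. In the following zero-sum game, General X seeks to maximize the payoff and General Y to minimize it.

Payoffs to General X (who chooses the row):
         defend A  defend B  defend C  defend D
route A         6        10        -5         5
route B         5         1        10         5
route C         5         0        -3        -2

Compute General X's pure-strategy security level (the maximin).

1

The worst-case payoff for each row is route A: -5, route B: 1, route C: -3.
The best of these is 1.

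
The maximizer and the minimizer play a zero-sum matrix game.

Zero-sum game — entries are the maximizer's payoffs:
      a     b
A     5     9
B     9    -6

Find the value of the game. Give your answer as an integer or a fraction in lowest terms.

Row minima are 5 and -6, so the maximizer's maximin is 5; column maxima are 9 and 9, so the minimizer's minimax is 9. These differ, so the equilibrium is in mixed strategies.
Let the maximizer play A with probability p. The minimizer is indifferent when 5p + 9(1−p) = 9p − 6(1−p), giving p = 15/19.
Let the minimizer play a with probability q. The maximizer is indifferent when 5q + 9(1−q) = 9q − 6(1−q), giving q = 15/19.
The value is 5·(15/19) + (9)·(4/19) = 111/19.

111/19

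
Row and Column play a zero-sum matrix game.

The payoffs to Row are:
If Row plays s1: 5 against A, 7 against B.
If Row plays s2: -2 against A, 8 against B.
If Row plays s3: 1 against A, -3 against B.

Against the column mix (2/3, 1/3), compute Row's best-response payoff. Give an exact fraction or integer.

17/3

s1: (5)·(2/3) + (7)·(1/3) = 17/3.
s2: (-2)·(2/3) + (8)·(1/3) = 4/3.
s3: (1)·(2/3) + (-3)·(1/3) = -1/3.
The best pure response is s1 with expected payoff 17/3.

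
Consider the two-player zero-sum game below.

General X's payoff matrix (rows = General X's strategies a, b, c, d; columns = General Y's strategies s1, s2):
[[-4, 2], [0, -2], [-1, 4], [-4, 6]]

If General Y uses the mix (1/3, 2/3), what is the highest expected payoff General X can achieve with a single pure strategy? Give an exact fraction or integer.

8/3

a: (-4)·(1/3) + (2)·(2/3) = 0.
b: (0)·(1/3) + (-2)·(2/3) = -4/3.
c: (-1)·(1/3) + (4)·(2/3) = 7/3.
d: (-4)·(1/3) + (6)·(2/3) = 8/3.
The best pure response is d with expected payoff 8/3.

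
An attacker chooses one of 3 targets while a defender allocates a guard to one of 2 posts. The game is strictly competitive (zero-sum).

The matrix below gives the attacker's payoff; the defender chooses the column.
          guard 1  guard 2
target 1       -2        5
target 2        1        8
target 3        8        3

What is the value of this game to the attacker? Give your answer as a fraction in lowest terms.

61/12

Row target 1 is strictly dominated by row target 2, so the attacker never plays it.
The remaining 2×2 game on (target 2, target 3) × (guard 1, guard 2) has no saddle point. Let the attacker play target 2 with probability p; indifference gives p + 8(1−p) = 8p + 3(1−p), so p = 5/12.
Similarly the defender's optimal q on guard 1 is 5/12, and the value is 1·(5/12) + (8)·(7/12) = 61/12.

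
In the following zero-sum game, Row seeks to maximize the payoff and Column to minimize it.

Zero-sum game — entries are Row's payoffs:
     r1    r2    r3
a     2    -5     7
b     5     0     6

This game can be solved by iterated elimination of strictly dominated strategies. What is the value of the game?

Column r3 is strictly dominated by r1 for Column (2<7, 5<6); eliminate r3.
Row a is strictly dominated by row b (5>2, 0>-5); eliminate a.
Column r1 is strictly dominated by r2 for Column (0<5); eliminate r1.
Only (b, r2) remains, with payoff 0.

0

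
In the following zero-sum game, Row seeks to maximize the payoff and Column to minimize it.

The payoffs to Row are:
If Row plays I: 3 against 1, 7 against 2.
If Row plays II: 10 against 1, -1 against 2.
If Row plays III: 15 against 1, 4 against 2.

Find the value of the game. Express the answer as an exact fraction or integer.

31/5

Row II is strictly dominated by row III, so Row never plays it.
The remaining 2×2 game on (I, III) × (1, 2) has no saddle point. Let Row play I with probability p; indifference gives 3p + 15(1−p) = 7p + 4(1−p), so p = 11/15.
Similarly Column's optimal q on 1 is 1/5, and the value is 3·(1/5) + (7)·(4/5) = 31/5.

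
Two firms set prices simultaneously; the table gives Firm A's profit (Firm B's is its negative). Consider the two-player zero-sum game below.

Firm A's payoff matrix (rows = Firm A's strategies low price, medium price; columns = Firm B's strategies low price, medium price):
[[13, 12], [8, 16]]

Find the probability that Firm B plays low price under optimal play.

4/9

Row minima are 12 and 8, so Firm A's maximin is 12; column maxima are 13 and 16, so Firm B's minimax is 13. These differ, so the equilibrium is in mixed strategies.
Let Firm B play low price with probability q. Firm A is indifferent when 13q + 12(1−q) = 8q + 16(1−q), giving q = 4/9.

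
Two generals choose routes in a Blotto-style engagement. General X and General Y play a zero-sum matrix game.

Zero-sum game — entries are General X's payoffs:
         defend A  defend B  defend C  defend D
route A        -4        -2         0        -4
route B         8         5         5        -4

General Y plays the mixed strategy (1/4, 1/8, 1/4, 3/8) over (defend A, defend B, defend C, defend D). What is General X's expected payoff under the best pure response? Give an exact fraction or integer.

19/8

route A: (-4)·(1/4) + (-2)·(1/8) + (0)·(1/4) + (-4)·(3/8) = -11/4.
route B: (8)·(1/4) + (5)·(1/8) + (5)·(1/4) + (-4)·(3/8) = 19/8.
The best pure response is route B with expected payoff 19/8.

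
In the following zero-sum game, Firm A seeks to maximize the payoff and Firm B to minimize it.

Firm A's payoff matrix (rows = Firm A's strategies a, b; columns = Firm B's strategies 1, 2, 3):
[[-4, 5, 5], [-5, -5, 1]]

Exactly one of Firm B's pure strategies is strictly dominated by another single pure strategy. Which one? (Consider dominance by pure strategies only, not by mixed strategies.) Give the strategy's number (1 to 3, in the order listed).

Firm B prefers columns that give Firm A less. Compare 3 with 1: -4 < 5, -5 < 1.
So 1 strictly dominates 3 for Firm B; 3 is strictly dominated.

3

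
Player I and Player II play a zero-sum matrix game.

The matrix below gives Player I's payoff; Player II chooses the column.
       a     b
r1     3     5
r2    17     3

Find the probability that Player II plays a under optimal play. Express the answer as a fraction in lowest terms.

1/8

Row minima are 3 and 3, so Player I's maximin is 3; column maxima are 17 and 5, so Player II's minimax is 5. These differ, so the equilibrium is in mixed strategies.
Let Player II play a with probability q. Player I is indifferent when 3q + 5(1−q) = 17q + 3(1−q), giving q = 1/8.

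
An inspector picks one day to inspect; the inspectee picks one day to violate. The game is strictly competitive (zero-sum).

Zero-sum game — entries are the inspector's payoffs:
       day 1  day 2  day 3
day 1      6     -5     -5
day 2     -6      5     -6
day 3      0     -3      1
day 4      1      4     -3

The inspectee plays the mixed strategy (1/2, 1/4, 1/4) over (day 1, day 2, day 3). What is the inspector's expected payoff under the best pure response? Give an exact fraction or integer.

day 1: (6)·(1/2) + (-5)·(1/4) + (-5)·(1/4) = 1/2.
day 2: (-6)·(1/2) + (5)·(1/4) + (-6)·(1/4) = -13/4.
day 3: (0)·(1/2) + (-3)·(1/4) + (1)·(1/4) = -1/2.
day 4: (1)·(1/2) + (4)·(1/4) + (-3)·(1/4) = 3/4.
The best pure response is day 4 with expected payoff 3/4.

3/4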